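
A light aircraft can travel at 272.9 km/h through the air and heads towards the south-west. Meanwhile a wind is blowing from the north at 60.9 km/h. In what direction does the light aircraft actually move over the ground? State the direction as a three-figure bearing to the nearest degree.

217°

Taking east as x and north as y: velocity relative to the air = (-192.969, -192.969) km/h; the air relative to ground = (0.000, -60.900) km/h.
Velocity relative to ground = (-192.969, -192.969) + (0.000, -60.900) = (-192.969, -253.869) km/h.
Bearing = atan2(-192.97, -253.87) = 217.24° clockwise from north.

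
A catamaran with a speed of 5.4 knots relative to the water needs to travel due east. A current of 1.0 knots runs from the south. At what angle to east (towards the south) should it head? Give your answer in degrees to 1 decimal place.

The current pushes perpendicular to the desired track; the heading must have a component into the current equal to 1.0 knots: 5.4 sin θ = 1.0.
sin θ = 0.1852, so θ = 10.672°.

10.7°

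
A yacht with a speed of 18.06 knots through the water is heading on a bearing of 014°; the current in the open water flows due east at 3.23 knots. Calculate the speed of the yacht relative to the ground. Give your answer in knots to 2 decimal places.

19.10 knots

Taking east as x and north as y: velocity relative to the water = (4.369, 17.524) knots; the water relative to ground = (3.230, 0.000) knots.
Velocity relative to ground = (4.369, 17.524) + (3.230, 0.000) = (7.599, 17.524) knots.
Speed = |(7.599, 17.524)| = 19.100 knots.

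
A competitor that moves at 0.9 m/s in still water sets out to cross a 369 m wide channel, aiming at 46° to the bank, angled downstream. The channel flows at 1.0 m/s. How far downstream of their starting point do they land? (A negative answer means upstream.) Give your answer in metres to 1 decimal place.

Perpendicular speed = 0.647 m/s; crossing time = 369 / 0.647 = 569.967 s.
Net downstream speed = 1.625 m/s.
Drift = 1.625 × 569.967 = 926.306 m (downstream).

926.3 m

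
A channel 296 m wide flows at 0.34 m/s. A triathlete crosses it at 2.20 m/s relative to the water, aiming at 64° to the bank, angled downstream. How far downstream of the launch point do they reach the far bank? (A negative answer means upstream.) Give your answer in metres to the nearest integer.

195 m

Perpendicular speed = 1.977 m/s; crossing time = 296 / 1.977 = 149.696 s.
Net downstream speed = 1.304 m/s.
Drift = 1.304 × 149.696 = 195.265 m (downstream).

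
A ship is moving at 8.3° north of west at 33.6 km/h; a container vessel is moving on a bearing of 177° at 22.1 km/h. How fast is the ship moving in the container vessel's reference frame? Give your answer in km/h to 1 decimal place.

Taking east as x and north as y: ship velocity = (-33.248, 4.850) km/h; container vessel velocity = (1.157, -22.070) km/h.
Velocity of ship relative to container vessel = (-33.248, 4.850) − (1.157, -22.070) = (-34.405, 26.920) km/h.
Magnitude = |(-34.405, 26.920)| = 43.685 km/h.

43.7 km/h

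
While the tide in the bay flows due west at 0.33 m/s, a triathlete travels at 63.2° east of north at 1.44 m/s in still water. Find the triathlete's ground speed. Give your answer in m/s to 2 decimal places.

Taking east as x and north as y: velocity relative to the water = (1.285, 0.649) m/s; the water relative to ground = (-0.330, 0.000) m/s.
Velocity relative to ground = (1.285, 0.649) + (-0.330, 0.000) = (0.955, 0.649) m/s.
Speed = |(0.955, 0.649)| = 1.155 m/s.

1.16 m/s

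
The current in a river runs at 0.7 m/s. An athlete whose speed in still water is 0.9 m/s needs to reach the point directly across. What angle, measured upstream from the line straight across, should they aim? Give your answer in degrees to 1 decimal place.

To cancel the current, the upstream component of the athlete's velocity must equal the flow: 0.9 sin θ = 0.7.
sin θ = 0.7 / 0.9 = 0.7778.
θ = arcsin(0.7778) = 51.058°.

51.1°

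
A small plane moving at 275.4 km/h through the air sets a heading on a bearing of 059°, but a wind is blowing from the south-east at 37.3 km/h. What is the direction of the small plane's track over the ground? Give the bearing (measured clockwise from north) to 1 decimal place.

051.3°

Taking east as x and north as y: velocity relative to the air = (236.064, 141.841) km/h; the air relative to ground = (-26.375, 26.375) km/h.
Velocity relative to ground = (236.064, 141.841) + (-26.375, 26.375) = (209.689, 168.217) km/h.
Bearing = atan2(209.69, 168.22) = 51.26° clockwise from north.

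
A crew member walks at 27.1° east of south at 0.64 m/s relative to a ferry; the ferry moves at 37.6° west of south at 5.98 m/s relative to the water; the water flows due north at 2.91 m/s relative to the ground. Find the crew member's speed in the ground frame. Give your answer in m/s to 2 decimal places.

4.13 m/s

In east/north components (m/s): crew member relative to ferry = (0.292, -0.570); ferry relative to water = (-3.649, -4.738); water relative to ground = (0.000, 2.910).
Sum = (-3.357, -2.398) m/s.
Speed = |(-3.357, -2.398)| = 4.125 m/s.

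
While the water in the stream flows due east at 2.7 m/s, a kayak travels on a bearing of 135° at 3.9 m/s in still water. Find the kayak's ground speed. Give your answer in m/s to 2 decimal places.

6.11 m/s

Taking east as x and north as y: velocity relative to the water = (2.758, -2.758) m/s; the water relative to ground = (2.700, 0.000) m/s.
Velocity relative to ground = (2.758, -2.758) + (2.700, 0.000) = (5.458, -2.758) m/s.
Speed = |(5.458, -2.758)| = 6.115 m/s.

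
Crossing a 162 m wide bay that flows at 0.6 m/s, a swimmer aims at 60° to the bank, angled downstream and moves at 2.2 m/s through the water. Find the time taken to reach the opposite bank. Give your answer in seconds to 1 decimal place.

85.0 s

The component of the swimmer's velocity perpendicular to the bank is 2.2 × sin 60° = 1.905 m/s.
Only the cross-stream component determines the crossing time; the current contributes nothing perpendicular to the bank.
Time = 162 / 1.905 = 85.028 s.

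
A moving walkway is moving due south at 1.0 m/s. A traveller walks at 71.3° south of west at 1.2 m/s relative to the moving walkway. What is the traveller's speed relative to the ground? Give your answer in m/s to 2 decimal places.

2.17 m/s

Taking east as x and north as y: moving walkway velocity = (0.000, -1.000) m/s; traveller velocity relative to moving walkway = (-0.385, -1.137) m/s.
Velocity relative to ground = (0.000, -1.000) + (-0.385, -1.137) = (-0.385, -2.137) m/s.
Speed = |(-0.385, -2.137)| = 2.171 m/s.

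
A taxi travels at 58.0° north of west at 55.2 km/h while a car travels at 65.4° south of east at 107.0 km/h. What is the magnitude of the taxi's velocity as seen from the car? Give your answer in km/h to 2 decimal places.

161.90 km/h

Taking east as x and north as y: taxi velocity = (-29.252, 46.812) km/h; car velocity = (44.542, -97.288) km/h.
Velocity of taxi relative to car = (-29.252, 46.812) − (44.542, -97.288) = (-73.794, 144.101) km/h.
Magnitude = |(-73.794, 144.101)| = 161.896 km/h.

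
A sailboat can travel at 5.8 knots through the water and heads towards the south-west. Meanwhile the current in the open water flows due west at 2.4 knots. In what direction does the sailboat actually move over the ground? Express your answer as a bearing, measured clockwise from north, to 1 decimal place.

Taking east as x and north as y: velocity relative to the water = (-4.101, -4.101) knots; the water relative to ground = (-2.400, 0.000) knots.
Velocity relative to ground = (-4.101, -4.101) + (-2.400, 0.000) = (-6.501, -4.101) knots.
Bearing = atan2(-6.50, -4.10) = 237.75° clockwise from north.

237.8°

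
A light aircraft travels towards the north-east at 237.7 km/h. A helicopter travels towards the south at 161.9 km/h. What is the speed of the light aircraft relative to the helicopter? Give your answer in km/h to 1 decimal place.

Taking east as x and north as y: light aircraft velocity = (168.079, 168.079) km/h; helicopter velocity = (0.000, -161.900) km/h.
Velocity of light aircraft relative to helicopter = (168.079, 168.079) − (0.000, -161.900) = (168.079, 329.979) km/h.
Magnitude = |(168.079, 329.979)| = 370.320 km/h.

370.3 km/h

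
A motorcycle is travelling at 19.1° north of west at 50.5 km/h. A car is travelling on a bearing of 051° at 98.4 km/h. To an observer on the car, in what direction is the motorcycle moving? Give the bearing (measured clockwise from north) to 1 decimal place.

249.9°

Taking east as x and north as y: motorcycle velocity = (-47.720, 16.525) km/h; car velocity = (76.471, 61.925) km/h.
Velocity of motorcycle relative to car = (-47.720, 16.525) − (76.471, 61.925) = (-124.191, -45.401) km/h.
Bearing = atan2(-124.19, -45.40) = 249.92° clockwise from north.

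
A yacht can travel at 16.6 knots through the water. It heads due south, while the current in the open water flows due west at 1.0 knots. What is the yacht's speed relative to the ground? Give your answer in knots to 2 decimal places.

Taking east as x and north as y: velocity relative to the water = (0.000, -16.600) knots; the water relative to ground = (-1.000, 0.000) knots.
Velocity relative to ground = (0.000, -16.600) + (-1.000, 0.000) = (-1.000, -16.600) knots.
Speed = |(-1.000, -16.600)| = 16.630 knots.

16.63 knots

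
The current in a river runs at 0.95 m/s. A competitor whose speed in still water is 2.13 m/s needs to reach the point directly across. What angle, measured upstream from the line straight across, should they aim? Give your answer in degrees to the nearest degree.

To cancel the current, the upstream component of the competitor's velocity must equal the flow: 2.13 sin θ = 0.95.
sin θ = 0.95 / 2.13 = 0.4460.
θ = arcsin(0.4460) = 26.488°.

26°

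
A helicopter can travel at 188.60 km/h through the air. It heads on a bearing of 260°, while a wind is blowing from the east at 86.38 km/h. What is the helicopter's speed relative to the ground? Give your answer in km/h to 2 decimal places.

Taking east as x and north as y: velocity relative to the air = (-185.735, -32.750) km/h; the air relative to ground = (-86.380, 0.000) km/h.
Velocity relative to ground = (-185.735, -32.750) + (-86.380, 0.000) = (-272.115, -32.750) km/h.
Speed = |(-272.115, -32.750)| = 274.078 km/h.

274.08 km/h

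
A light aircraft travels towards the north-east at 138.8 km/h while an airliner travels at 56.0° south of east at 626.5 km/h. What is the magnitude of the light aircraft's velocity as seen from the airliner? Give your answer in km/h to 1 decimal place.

667.0 km/h

Taking east as x and north as y: light aircraft velocity = (98.146, 98.146) km/h; airliner velocity = (350.334, -519.392) km/h.
Velocity of light aircraft relative to airliner = (98.146, 98.146) − (350.334, -519.392) = (-252.188, 617.538) km/h.
Magnitude = |(-252.188, 617.538)| = 667.048 km/h.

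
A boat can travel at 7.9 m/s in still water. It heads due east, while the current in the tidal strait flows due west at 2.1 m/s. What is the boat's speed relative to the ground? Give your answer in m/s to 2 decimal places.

5.80 m/s

Taking east as x and north as y: velocity relative to the water = (7.900, 0.000) m/s; the water relative to ground = (-2.100, 0.000) m/s.
Velocity relative to ground = (7.900, 0.000) + (-2.100, 0.000) = (5.800, 0.000) m/s.
Speed = |(5.800, 0.000)| = 5.800 m/s.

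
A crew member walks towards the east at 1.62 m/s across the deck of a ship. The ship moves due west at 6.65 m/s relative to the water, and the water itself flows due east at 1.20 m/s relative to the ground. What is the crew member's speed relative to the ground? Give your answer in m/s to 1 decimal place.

In east/north components (m/s): crew member relative to ship = (1.620, 0.000); ship relative to water = (-6.650, 0.000); water relative to ground = (1.200, 0.000).
Sum = (-3.830, 0.000) m/s.
Speed = |(-3.830, 0.000)| = 3.830 m/s.

3.8 m/s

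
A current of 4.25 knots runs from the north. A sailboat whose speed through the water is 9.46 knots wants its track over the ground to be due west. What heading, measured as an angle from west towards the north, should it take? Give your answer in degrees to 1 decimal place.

The current pushes perpendicular to the desired track; the heading must have a component into the current equal to 4.25 knots: 9.46 sin θ = 4.25.
sin θ = 0.4493, so θ = 26.696°.

26.7°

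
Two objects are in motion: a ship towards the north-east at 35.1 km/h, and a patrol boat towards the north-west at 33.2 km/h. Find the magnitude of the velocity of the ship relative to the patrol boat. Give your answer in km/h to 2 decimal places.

48.31 km/h

Taking east as x and north as y: ship velocity = (24.819, 24.819) km/h; patrol boat velocity = (-23.476, 23.476) km/h.
Velocity of ship relative to patrol boat = (24.819, 24.819) − (-23.476, 23.476) = (48.295, 1.344) km/h.
Magnitude = |(48.295, 1.344)| = 48.314 km/h.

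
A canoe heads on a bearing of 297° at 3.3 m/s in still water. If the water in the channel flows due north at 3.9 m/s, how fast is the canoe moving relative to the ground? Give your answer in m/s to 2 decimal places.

Taking east as x and north as y: velocity relative to the water = (-2.940, 1.498) m/s; the water relative to ground = (0.000, 3.900) m/s.
Velocity relative to ground = (-2.940, 1.498) + (0.000, 3.900) = (-2.940, 5.398) m/s.
Speed = |(-2.940, 5.398)| = 6.147 m/s.

6.15 m/s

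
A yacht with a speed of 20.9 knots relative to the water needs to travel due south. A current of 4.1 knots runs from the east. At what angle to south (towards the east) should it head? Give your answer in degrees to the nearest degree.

11°

The current pushes perpendicular to the desired track; the heading must have a component into the current equal to 4.1 knots: 20.9 sin θ = 4.1.
sin θ = 0.1962, so θ = 11.313°.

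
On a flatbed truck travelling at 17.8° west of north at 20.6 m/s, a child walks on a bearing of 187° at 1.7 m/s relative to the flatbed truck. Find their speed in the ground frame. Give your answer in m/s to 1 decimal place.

Taking east as x and north as y: flatbed truck velocity = (-6.297, 19.614) m/s; child velocity relative to flatbed truck = (-0.207, -1.687) m/s.
Velocity relative to ground = (-6.297, 19.614) + (-0.207, -1.687) = (-6.505, 17.927) m/s.
Speed = |(-6.505, 17.927)| = 19.070 m/s.

19.1 m/s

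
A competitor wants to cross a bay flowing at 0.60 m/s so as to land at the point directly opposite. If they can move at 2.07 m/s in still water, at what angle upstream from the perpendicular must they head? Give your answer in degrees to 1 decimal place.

16.8°

To cancel the current, the upstream component of the competitor's velocity must equal the flow: 2.07 sin θ = 0.60.
sin θ = 0.60 / 2.07 = 0.2899.
θ = arcsin(0.2899) = 16.849°.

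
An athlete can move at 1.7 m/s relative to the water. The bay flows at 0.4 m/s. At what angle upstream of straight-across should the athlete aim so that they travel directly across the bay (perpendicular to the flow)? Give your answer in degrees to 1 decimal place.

To cancel the current, the upstream component of the athlete's velocity must equal the flow: 1.7 sin θ = 0.4.
sin θ = 0.4 / 1.7 = 0.2353.
θ = arcsin(0.2353) = 13.609°.

13.6°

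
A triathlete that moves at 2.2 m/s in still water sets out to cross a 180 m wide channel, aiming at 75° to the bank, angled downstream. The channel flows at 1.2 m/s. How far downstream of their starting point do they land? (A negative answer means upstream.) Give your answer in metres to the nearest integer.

Perpendicular speed = 2.125 m/s; crossing time = 180 / 2.125 = 84.704 s.
Net downstream speed = 1.769 m/s.
Drift = 1.769 × 84.704 = 149.876 m (downstream).

150 m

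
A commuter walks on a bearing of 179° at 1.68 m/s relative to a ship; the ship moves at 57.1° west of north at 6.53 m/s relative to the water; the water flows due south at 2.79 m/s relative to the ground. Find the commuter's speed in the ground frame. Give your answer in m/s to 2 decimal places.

5.53 m/s

In east/north components (m/s): commuter relative to ship = (0.029, -1.680); ship relative to water = (-5.483, 3.547); water relative to ground = (0.000, -2.790).
Sum = (-5.453, -0.923) m/s.
Speed = |(-5.453, -0.923)| = 5.531 m/s.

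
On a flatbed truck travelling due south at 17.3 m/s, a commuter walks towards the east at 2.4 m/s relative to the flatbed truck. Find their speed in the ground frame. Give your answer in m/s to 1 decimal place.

17.5 m/s

Taking east as x and north as y: flatbed truck velocity = (0.000, -17.300) m/s; commuter velocity relative to flatbed truck = (2.400, 0.000) m/s.
Velocity relative to ground = (0.000, -17.300) + (2.400, 0.000) = (2.400, -17.300) m/s.
Speed = |(2.400, -17.300)| = 17.466 m/s.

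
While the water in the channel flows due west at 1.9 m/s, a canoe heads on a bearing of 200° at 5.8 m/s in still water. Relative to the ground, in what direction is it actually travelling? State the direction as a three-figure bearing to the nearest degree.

Taking east as x and north as y: velocity relative to the water = (-1.984, -5.450) m/s; the water relative to ground = (-1.900, 0.000) m/s.
Velocity relative to ground = (-1.984, -5.450) + (-1.900, 0.000) = (-3.884, -5.450) m/s.
Bearing = atan2(-3.88, -5.45) = 215.47° clockwise from north.

215°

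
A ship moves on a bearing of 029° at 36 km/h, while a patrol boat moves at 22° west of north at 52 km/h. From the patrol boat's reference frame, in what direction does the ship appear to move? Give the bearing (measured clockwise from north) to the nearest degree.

Taking east as x and north as y: ship velocity = (17.453, 31.486) km/h; patrol boat velocity = (-19.480, 48.214) km/h.
Velocity of ship relative to patrol boat = (17.453, 31.486) − (-19.480, 48.214) = (36.933, -16.727) km/h.
Bearing = atan2(36.93, -16.73) = 114.37° clockwise from north.

114°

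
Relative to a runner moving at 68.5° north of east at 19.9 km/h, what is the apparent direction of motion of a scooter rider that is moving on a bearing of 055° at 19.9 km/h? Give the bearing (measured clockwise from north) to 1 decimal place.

Taking east as x and north as y: scooter rider velocity = (16.301, 11.414) km/h; runner velocity = (7.293, 18.515) km/h.
Velocity of scooter rider relative to runner = (16.301, 11.414) − (7.293, 18.515) = (9.008, -7.101) km/h.
Bearing = atan2(9.01, -7.10) = 128.25° clockwise from north.

128.2°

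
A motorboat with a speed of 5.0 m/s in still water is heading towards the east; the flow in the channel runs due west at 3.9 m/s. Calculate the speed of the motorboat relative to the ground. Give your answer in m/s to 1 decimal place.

1.1 m/s

Taking east as x and north as y: velocity relative to the water = (5.000, 0.000) m/s; the water relative to ground = (-3.900, 0.000) m/s.
Velocity relative to ground = (5.000, 0.000) + (-3.900, 0.000) = (1.100, 0.000) m/s.
Speed = |(1.100, 0.000)| = 1.100 m/s.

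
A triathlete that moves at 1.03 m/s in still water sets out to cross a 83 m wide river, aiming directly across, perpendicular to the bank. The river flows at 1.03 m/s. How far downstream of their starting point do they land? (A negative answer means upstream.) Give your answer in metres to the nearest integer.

83 m

Perpendicular speed = 1.030 m/s; crossing time = 83 / 1.030 = 80.583 s.
Net downstream speed = 1.030 m/s.
Drift = 1.030 × 80.583 = 83.000 m (downstream).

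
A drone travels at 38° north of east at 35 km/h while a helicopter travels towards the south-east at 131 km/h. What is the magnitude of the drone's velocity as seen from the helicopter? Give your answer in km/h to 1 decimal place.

131.4 km/h

Taking east as x and north as y: drone velocity = (27.580, 21.548) km/h; helicopter velocity = (92.631, -92.631) km/h.
Velocity of drone relative to helicopter = (27.580, 21.548) − (92.631, -92.631) = (-65.051, 114.179) km/h.
Magnitude = |(-65.051, 114.179)| = 131.410 km/h.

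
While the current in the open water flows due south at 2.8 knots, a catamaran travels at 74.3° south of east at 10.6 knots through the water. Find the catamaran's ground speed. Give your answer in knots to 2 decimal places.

13.32 knots

Taking east as x and north as y: velocity relative to the water = (2.868, -10.205) knots; the water relative to ground = (0.000, -2.800) knots.
Velocity relative to ground = (2.868, -10.205) + (0.000, -2.800) = (2.868, -13.005) knots.
Speed = |(2.868, -13.005)| = 13.317 knots.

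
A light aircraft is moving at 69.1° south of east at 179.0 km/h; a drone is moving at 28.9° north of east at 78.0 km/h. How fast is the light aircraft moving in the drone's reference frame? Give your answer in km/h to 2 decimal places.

Taking east as x and north as y: light aircraft velocity = (63.856, -167.223) km/h; drone velocity = (68.286, 37.696) km/h.
Velocity of light aircraft relative to drone = (63.856, -167.223) − (68.286, 37.696) = (-4.430, -204.919) km/h.
Magnitude = |(-4.430, -204.919)| = 204.967 km/h.

204.97 km/h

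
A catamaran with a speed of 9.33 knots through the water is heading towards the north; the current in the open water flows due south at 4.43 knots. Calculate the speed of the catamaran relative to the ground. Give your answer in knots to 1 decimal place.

Taking east as x and north as y: velocity relative to the water = (0.000, 9.330) knots; the water relative to ground = (0.000, -4.430) knots.
Velocity relative to ground = (0.000, 9.330) + (0.000, -4.430) = (0.000, 4.900) knots.
Speed = |(0.000, 4.900)| = 4.900 knots.

4.9 knots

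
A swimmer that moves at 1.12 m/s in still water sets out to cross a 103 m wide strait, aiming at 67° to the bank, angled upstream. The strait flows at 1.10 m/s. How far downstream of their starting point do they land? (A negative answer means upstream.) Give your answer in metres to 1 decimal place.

Perpendicular speed = 1.031 m/s; crossing time = 103 / 1.031 = 99.906 s.
Net downstream speed = 0.662 m/s.
Drift = 0.662 × 99.906 = 66.176 m (downstream).

66.2 m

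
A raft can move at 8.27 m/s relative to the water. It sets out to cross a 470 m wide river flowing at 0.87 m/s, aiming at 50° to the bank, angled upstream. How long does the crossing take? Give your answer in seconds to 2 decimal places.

74.19 s

The component of the raft's velocity perpendicular to the bank is 8.27 × sin 50° = 6.335 m/s.
Only the cross-stream component determines the crossing time; the current contributes nothing perpendicular to the bank.
Time = 470 / 6.335 = 74.189 s.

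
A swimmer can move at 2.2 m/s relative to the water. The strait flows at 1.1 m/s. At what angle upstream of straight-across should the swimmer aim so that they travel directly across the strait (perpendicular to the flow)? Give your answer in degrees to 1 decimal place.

30.0°

To cancel the current, the upstream component of the swimmer's velocity must equal the flow: 2.2 sin θ = 1.1.
sin θ = 1.1 / 2.2 = 0.5000.
θ = arcsin(0.5000) = 30.000°.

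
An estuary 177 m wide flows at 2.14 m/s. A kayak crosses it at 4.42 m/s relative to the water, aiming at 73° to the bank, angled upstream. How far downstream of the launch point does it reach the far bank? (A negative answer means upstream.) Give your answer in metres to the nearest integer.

35 m

Perpendicular speed = 4.227 m/s; crossing time = 177 / 4.227 = 41.875 s.
Net downstream speed = 0.848 m/s.
Drift = 0.848 × 41.875 = 35.498 m (downstream).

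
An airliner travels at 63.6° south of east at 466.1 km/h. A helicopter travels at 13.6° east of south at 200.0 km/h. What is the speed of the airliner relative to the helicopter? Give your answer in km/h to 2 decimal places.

274.67 km/h

Taking east as x and north as y: airliner velocity = (207.244, -417.491) km/h; helicopter velocity = (47.028, -194.392) km/h.
Velocity of airliner relative to helicopter = (207.244, -417.491) − (47.028, -194.392) = (160.216, -223.099) km/h.
Magnitude = |(160.216, -223.099)| = 274.668 km/h.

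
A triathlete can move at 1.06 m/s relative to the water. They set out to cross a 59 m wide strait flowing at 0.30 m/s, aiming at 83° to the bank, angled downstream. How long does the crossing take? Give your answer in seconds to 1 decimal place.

The component of the triathlete's velocity perpendicular to the bank is 1.06 × sin 83° = 1.052 m/s.
The flow acts along the bank and has no component across it.
Time = 59 / 1.052 = 56.078 s.

56.1 s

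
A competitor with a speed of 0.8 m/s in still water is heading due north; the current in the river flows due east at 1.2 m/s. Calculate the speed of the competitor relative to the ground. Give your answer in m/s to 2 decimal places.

1.44 m/s

Taking east as x and north as y: velocity relative to the water = (0.000, 0.800) m/s; the water relative to ground = (1.200, 0.000) m/s.
Velocity relative to ground = (0.000, 0.800) + (1.200, 0.000) = (1.200, 0.800) m/s.
Speed = |(1.200, 0.800)| = 1.442 m/s.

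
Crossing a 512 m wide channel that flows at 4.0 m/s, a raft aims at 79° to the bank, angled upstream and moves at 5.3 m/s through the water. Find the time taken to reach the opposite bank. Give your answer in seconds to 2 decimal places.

98.41 s

The component of the raft's velocity perpendicular to the bank is 5.3 × sin 79° = 5.203 m/s.
The current is parallel to the bank, so it does not affect the crossing time.
Time = 512 / 5.203 = 98.412 s.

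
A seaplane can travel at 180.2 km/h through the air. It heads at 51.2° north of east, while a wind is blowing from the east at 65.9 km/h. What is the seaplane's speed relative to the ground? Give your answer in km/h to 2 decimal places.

Taking east as x and north as y: velocity relative to the air = (112.914, 140.437) km/h; the air relative to ground = (-65.900, 0.000) km/h.
Velocity relative to ground = (112.914, 140.437) + (-65.900, 0.000) = (47.014, 140.437) km/h.
Speed = |(47.014, 140.437)| = 148.097 km/h.

148.10 km/h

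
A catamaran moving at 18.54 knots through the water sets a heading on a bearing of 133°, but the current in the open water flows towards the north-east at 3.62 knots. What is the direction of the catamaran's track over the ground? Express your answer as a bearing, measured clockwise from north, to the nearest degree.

Taking east as x and north as y: velocity relative to the water = (13.559, -12.644) knots; the water relative to ground = (2.560, 2.560) knots.
Velocity relative to ground = (13.559, -12.644) + (2.560, 2.560) = (16.119, -10.085) knots.
Bearing = atan2(16.12, -10.08) = 122.03° clockwise from north.

122°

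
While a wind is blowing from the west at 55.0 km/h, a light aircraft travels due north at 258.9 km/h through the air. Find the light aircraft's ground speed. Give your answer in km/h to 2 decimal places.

Taking east as x and north as y: velocity relative to the air = (0.000, 258.900) km/h; the air relative to ground = (55.000, 0.000) km/h.
Velocity relative to ground = (0.000, 258.900) + (55.000, 0.000) = (55.000, 258.900) km/h.
Speed = |(55.000, 258.900)| = 264.678 km/h.

264.68 km/h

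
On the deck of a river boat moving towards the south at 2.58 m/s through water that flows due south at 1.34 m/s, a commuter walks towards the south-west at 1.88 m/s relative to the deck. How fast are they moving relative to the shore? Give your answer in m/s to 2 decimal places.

5.42 m/s

In east/north components (m/s): commuter relative to river boat = (-1.329, -1.329); river boat relative to water = (0.000, -2.580); water relative to ground = (0.000, -1.340).
Sum = (-1.329, -5.249) m/s.
Speed = |(-1.329, -5.249)| = 5.415 m/s.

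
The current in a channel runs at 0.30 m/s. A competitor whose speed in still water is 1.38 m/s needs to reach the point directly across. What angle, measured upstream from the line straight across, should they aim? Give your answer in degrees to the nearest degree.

13°

To cancel the current, the upstream component of the competitor's velocity must equal the flow: 1.38 sin θ = 0.30.
sin θ = 0.30 / 1.38 = 0.2174.
θ = arcsin(0.2174) = 12.556°.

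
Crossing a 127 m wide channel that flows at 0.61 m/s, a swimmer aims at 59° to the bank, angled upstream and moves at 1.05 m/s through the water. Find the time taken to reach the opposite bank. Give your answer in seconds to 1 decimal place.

141.1 s

The component of the swimmer's velocity perpendicular to the bank is 1.05 × sin 59° = 0.900 m/s.
Only the cross-stream component determines the crossing time; the current contributes nothing perpendicular to the bank.
Time = 127 / 0.900 = 141.107 s.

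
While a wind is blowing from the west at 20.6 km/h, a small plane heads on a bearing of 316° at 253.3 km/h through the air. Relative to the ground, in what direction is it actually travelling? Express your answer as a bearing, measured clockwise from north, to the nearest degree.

320°

Taking east as x and north as y: velocity relative to the air = (-175.957, 182.209) km/h; the air relative to ground = (20.600, 0.000) km/h.
Velocity relative to ground = (-175.957, 182.209) + (20.600, 0.000) = (-155.357, 182.209) km/h.
Bearing = atan2(-155.36, 182.21) = 319.55° clockwise from north.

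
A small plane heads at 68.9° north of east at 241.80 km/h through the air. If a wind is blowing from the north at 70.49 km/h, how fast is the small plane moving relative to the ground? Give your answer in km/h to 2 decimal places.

177.86 km/h

Taking east as x and north as y: velocity relative to the air = (87.047, 225.588) km/h; the air relative to ground = (0.000, -70.490) km/h.
Velocity relative to ground = (87.047, 225.588) + (0.000, -70.490) = (87.047, 155.098) km/h.
Speed = |(87.047, 155.098)| = 177.856 km/h.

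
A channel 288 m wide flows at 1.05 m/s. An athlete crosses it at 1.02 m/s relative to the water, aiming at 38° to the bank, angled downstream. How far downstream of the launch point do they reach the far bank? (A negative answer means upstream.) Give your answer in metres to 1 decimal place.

Perpendicular speed = 0.628 m/s; crossing time = 288 / 0.628 = 458.617 s.
Net downstream speed = 1.854 m/s.
Drift = 1.854 × 458.617 = 850.171 m (downstream).

850.2 m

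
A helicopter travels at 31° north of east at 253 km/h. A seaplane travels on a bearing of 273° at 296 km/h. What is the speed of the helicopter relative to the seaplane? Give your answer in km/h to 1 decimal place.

525.2 km/h

Taking east as x and north as y: helicopter velocity = (216.863, 130.305) km/h; seaplane velocity = (-295.594, 15.491) km/h.
Velocity of helicopter relative to seaplane = (216.863, 130.305) − (-295.594, 15.491) = (512.458, 114.813) km/h.
Magnitude = |(512.458, 114.813)| = 525.162 km/h.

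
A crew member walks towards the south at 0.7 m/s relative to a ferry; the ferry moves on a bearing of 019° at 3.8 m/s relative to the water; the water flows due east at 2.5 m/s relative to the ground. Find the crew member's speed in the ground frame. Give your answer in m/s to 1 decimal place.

4.7 m/s

In east/north components (m/s): crew member relative to ferry = (0.000, -0.700); ferry relative to water = (1.237, 3.593); water relative to ground = (2.500, 0.000).
Sum = (3.737, 2.893) m/s.
Speed = |(3.737, 2.893)| = 4.726 m/s.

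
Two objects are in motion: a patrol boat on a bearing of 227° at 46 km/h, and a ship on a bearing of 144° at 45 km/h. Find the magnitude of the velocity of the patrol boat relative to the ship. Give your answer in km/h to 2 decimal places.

Taking east as x and north as y: patrol boat velocity = (-33.642, -31.372) km/h; ship velocity = (26.450, -36.406) km/h.
Velocity of patrol boat relative to ship = (-33.642, -31.372) − (26.450, -36.406) = (-60.093, 5.034) km/h.
Magnitude = |(-60.093, 5.034)| = 60.303 km/h.

60.30 km/h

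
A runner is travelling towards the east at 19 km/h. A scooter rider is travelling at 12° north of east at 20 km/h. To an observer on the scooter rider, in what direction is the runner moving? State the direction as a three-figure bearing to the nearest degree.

Taking east as x and north as y: runner velocity = (19.000, 0.000) km/h; scooter rider velocity = (19.563, 4.158) km/h.
Velocity of runner relative to scooter rider = (19.000, 0.000) − (19.563, 4.158) = (-0.563, -4.158) km/h.
Bearing = atan2(-0.56, -4.16) = 187.71° clockwise from north.

188°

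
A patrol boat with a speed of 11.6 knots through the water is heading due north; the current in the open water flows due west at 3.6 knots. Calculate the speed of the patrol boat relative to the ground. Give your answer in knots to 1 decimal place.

Taking east as x and north as y: velocity relative to the water = (0.000, 11.600) knots; the water relative to ground = (-3.600, 0.000) knots.
Velocity relative to ground = (0.000, 11.600) + (-3.600, 0.000) = (-3.600, 11.600) knots.
Speed = |(-3.600, 11.600)| = 12.146 knots.

12.1 knots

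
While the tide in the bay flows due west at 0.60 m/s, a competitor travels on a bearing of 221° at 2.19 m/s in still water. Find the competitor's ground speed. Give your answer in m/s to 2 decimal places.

2.62 m/s

Taking east as x and north as y: velocity relative to the water = (-1.437, -1.653) m/s; the water relative to ground = (-0.600, 0.000) m/s.
Velocity relative to ground = (-1.437, -1.653) + (-0.600, 0.000) = (-2.037, -1.653) m/s.
Speed = |(-2.037, -1.653)| = 2.623 m/s.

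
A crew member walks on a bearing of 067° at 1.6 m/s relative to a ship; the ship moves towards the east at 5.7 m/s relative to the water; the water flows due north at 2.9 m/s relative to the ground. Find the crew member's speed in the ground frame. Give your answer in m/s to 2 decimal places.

In east/north components (m/s): crew member relative to ship = (1.473, 0.625); ship relative to water = (5.700, 0.000); water relative to ground = (0.000, 2.900).
Sum = (7.173, 3.525) m/s.
Speed = |(7.173, 3.525)| = 7.992 m/s.

7.99 m/s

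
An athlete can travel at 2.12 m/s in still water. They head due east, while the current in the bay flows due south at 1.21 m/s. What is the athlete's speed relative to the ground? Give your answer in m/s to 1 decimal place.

Taking east as x and north as y: velocity relative to the water = (2.120, 0.000) m/s; the water relative to ground = (0.000, -1.210) m/s.
Velocity relative to ground = (2.120, 0.000) + (0.000, -1.210) = (2.120, -1.210) m/s.
Speed = |(2.120, -1.210)| = 2.441 m/s.

2.4 m/s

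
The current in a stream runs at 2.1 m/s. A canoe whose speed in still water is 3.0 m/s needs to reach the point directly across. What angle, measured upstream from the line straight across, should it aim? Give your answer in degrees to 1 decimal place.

44.4°

To cancel the current, the upstream component of the canoe's velocity must equal the flow: 3.0 sin θ = 2.1.
sin θ = 2.1 / 3.0 = 0.7000.
θ = arcsin(0.7000) = 44.427°.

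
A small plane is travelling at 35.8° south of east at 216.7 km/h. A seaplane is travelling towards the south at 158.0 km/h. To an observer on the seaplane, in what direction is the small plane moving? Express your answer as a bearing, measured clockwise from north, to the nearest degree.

Taking east as x and north as y: small plane velocity = (175.758, -126.760) km/h; seaplane velocity = (0.000, -158.000) km/h.
Velocity of small plane relative to seaplane = (175.758, -126.760) − (0.000, -158.000) = (175.758, 31.240) km/h.
Bearing = atan2(175.76, 31.24) = 79.92° clockwise from north.

080°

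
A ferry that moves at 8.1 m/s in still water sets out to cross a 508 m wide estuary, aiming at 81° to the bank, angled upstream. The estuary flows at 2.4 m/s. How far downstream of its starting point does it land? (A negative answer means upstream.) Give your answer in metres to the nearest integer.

Perpendicular speed = 8.000 m/s; crossing time = 508 / 8.000 = 63.498 s.
Net downstream speed = 1.133 m/s.
Drift = 1.133 × 63.498 = 71.935 m (downstream).

72 m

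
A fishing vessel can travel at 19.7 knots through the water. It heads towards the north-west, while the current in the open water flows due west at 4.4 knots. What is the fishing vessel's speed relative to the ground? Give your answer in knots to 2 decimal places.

Taking east as x and north as y: velocity relative to the water = (-13.930, 13.930) knots; the water relative to ground = (-4.400, 0.000) knots.
Velocity relative to ground = (-13.930, 13.930) + (-4.400, 0.000) = (-18.330, 13.930) knots.
Speed = |(-18.330, 13.930)| = 23.022 knots.

23.02 knots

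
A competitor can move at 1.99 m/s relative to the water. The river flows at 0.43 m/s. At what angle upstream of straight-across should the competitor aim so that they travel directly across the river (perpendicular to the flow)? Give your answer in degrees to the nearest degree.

To cancel the current, the upstream component of the competitor's velocity must equal the flow: 1.99 sin θ = 0.43.
sin θ = 0.43 / 1.99 = 0.2161.
θ = arcsin(0.2161) = 12.479°.

12°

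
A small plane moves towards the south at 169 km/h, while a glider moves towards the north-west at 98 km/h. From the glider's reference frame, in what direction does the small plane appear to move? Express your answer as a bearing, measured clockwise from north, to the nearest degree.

164°

Taking east as x and north as y: small plane velocity = (0.000, -169.000) km/h; glider velocity = (-69.296, 69.296) km/h.
Velocity of small plane relative to glider = (0.000, -169.000) − (-69.296, 69.296) = (69.296, -238.296) km/h.
Bearing = atan2(69.30, -238.30) = 163.79° clockwise from north.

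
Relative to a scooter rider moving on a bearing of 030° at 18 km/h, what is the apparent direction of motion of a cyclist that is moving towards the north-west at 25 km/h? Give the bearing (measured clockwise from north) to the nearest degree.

Taking east as x and north as y: cyclist velocity = (-17.678, 17.678) km/h; scooter rider velocity = (9.000, 15.588) km/h.
Velocity of cyclist relative to scooter rider = (-17.678, 17.678) − (9.000, 15.588) = (-26.678, 2.089) km/h.
Bearing = atan2(-26.68, 2.09) = 274.48° clockwise from north.

274°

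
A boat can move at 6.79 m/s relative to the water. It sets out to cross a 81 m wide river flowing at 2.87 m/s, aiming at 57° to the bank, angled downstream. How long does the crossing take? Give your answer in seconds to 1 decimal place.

14.2 s

The component of the boat's velocity perpendicular to the bank is 6.79 × sin 57° = 5.695 m/s.
The flow acts along the bank and has no component across it.
Time = 81 / 5.695 = 14.224 s.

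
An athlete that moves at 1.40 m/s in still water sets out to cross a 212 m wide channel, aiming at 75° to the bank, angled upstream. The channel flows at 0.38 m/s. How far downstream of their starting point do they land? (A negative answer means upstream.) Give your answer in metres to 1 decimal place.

2.8 m

Perpendicular speed = 1.352 m/s; crossing time = 212 / 1.352 = 156.770 s.
Net downstream speed = 0.018 m/s.
Drift = 0.018 × 156.770 = 2.768 m (downstream).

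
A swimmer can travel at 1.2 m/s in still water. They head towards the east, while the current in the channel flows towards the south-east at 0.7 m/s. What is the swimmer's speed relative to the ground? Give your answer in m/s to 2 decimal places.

Taking east as x and north as y: velocity relative to the water = (1.200, 0.000) m/s; the water relative to ground = (0.495, -0.495) m/s.
Velocity relative to ground = (1.200, 0.000) + (0.495, -0.495) = (1.695, -0.495) m/s.
Speed = |(1.695, -0.495)| = 1.766 m/s.

1.77 m/s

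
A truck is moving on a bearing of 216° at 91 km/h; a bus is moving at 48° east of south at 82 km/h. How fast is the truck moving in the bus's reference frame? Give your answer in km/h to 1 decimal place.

Taking east as x and north as y: truck velocity = (-53.488, -73.621) km/h; bus velocity = (60.938, -54.869) km/h.
Velocity of truck relative to bus = (-53.488, -73.621) − (60.938, -54.869) = (-114.426, -18.752) km/h.
Magnitude = |(-114.426, -18.752)| = 115.953 km/h.

116.0 km/h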